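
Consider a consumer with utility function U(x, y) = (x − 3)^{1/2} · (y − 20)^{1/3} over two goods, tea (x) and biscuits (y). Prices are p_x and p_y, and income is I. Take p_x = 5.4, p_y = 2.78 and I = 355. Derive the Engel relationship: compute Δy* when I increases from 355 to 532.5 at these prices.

Δy* = 25.5396

Discretionary income = 355 − 3·5.4 − 20·2.78 = 283.2; y* = 20 + 0.4·283.2/2.78 = 60.7482.
At I' = 532.5: y* = 86.2878. Change: 86.2878 − 60.7482 = 25.5396.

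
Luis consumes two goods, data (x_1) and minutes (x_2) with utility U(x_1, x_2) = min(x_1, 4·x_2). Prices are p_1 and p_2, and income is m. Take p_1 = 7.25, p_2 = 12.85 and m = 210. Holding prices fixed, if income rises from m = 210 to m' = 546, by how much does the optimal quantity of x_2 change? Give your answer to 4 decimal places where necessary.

Leontief preferences: the optimum is at the kink where x_1/4 = x_2/1, i.e. x_2 = (1/4)·x_1.
Budget: p_1·x_1 + p_2·(1/4)·x_1 = m, so (4·p_1 + p_2)·x_1 = 4·m.
Demand: x_1*(p_1,p_2,m) = 4·m/(4·p_1 + p_2), x_2* = m/(4·p_1 + p_2).
Here 4·7.25 + 12.85 = 41.85, giving x_2* = 5.0179.
At m' = 546: x_2* = 13.0466. Change: 13.0466 − 5.0179 = 8.0287.

Δx_2* = 8.0287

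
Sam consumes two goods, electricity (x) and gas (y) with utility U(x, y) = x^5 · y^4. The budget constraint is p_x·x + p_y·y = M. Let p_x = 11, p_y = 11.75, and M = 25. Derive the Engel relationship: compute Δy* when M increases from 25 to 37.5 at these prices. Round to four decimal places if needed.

Δy* = 0.4728

Tangency: MRS = (5/4)·y/x = p_x/p_y.
Rearranging, p_y·y = (4/5)·p_x·x. Substituting into the budget gives p_x·x·(1 + (4/5)) = M.
Demand: x*(p_x,p_y,M) = 5/9·M/p_x and y* = 4/9·M/p_y.
At p_x=11, p_y=11.75, M=25: y* = 4/9·25/11.75 = 0.9456.
At M' = 37.5: y* = 1.4184. Change: 1.4184 − 0.9456 = 0.4728.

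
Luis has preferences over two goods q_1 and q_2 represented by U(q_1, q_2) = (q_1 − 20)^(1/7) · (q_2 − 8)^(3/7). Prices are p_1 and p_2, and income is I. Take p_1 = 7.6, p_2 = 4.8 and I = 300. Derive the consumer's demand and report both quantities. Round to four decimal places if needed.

This is Cobb-Douglas in (q_1−20, q_2−8): tangency gives 1/7·p_2·(q_2−8) = 3/7·p_1·(q_1−20).
Substituting into the budget: q_1* = 20 + 0.25·(I − 20·p_1 − 8·p_2)/p_1, and q_2* = 8 + 0.75·(…)/p_2.
Discretionary income = 300 − 20·7.6 − 8·4.8 = 109.6; q_1* = 20 + 0.25·109.6/7.6 = 23.6053; q_2* = 8 + 0.75·109.6/4.8 = 25.125.

q_1* = 23.6053, q_2* = 25.125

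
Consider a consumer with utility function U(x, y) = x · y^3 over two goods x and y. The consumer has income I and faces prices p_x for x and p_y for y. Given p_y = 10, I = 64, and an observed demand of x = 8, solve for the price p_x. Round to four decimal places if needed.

p_x = 2

Tangency: MRS = (1/3)·y/x = p_x/p_y.
So p_y·y = 3·p_x·x; combined with the budget, a share 0.25 of income goes to x.
Demand: x*(p_x,p_y,I) = 0.25·I/p_x and y* = 0.75·I/p_y.
Set x* = 8 in the demand function and solve for p_x: p_x = 2.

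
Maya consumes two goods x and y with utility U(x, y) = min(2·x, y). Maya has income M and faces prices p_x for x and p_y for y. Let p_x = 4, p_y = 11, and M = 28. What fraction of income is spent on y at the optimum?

share on y = 0.8462

With perfect complements, no substitution: consume in ratio x:y = 1:2.
Budget: p_x·x + p_y·2·x = M, so (p_x + 2·p_y)·x = M.
Demand: x*(p_x,p_y,M) = M/(p_x + 2·p_y), y* = 2·M/(p_x + 2·p_y).
Here 4 + 2·11 = 26, giving x* = 1.0769 and y* = 2.1538.
Expenditure on y: 11·2.1538 = 23.6923; share = 0.8462.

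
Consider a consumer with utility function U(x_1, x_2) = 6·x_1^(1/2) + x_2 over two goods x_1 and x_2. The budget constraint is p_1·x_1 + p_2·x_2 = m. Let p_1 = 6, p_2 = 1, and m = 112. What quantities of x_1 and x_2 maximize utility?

Set MRS = p_1/p_2: 3·x_1^(−1/2) = p_1/p_2.
Thus x_1* = (3·p_2/p_1)² — independent of m — with the rest of income spent on x_2.
Plugging in: x_1* = (3·1/6)² = 0.25, x_2* = 110.5.

x_1* = 0.25, x_2* = 110.5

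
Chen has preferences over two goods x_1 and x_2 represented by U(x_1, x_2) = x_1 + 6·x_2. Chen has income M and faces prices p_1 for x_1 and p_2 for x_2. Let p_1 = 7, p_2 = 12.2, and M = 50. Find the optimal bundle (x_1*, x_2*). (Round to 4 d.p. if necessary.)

x_1* = 0, x_2* = 4.0984

Perfect substitutes: compare marginal utility per dollar. 1/p_1 vs 6/p_2 → 0.1429 vs 0.4918.
x_2 gives more utility per dollar, so spend all income on x_2: x_2* = M/p_2, x_1* = 0.
Numerically: x_1* = 0, x_2* = 4.0984.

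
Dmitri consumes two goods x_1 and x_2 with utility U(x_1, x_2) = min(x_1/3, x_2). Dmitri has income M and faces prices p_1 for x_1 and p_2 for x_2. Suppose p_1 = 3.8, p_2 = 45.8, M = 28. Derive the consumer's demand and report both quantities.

With perfect complements, no substitution: consume in ratio x_1:x_2 = 3:1.
Budget: p_1·x_1 + p_2·(1/3)·x_1 = M, so (3·p_1 + p_2)·x_1 = 3·M.
Demand: x_1*(p_1,p_2,M) = 3·M/(3·p_1 + p_2), x_2* = M/(3·p_1 + p_2).
Here 3·3.8 + 45.8 = 57.2, giving x_1* = 1.4685 and x_2* = 0.4895.

x_1* = 1.4685, x_2* = 0.4895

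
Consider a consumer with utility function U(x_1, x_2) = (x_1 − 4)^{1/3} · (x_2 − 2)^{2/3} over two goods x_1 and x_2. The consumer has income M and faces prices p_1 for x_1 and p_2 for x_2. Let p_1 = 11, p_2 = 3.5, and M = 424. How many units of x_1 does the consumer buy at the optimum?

x_1* = 15.303

MRS = (1/2)·(x_2−2)/(x_1−4). Tangency with p_1/p_2 gives x_2−2 = 2·(p_1/p_2)·(x_1−4).
Substituting into the budget: x_1* = 4 + 1/3·(M − 4·p_1 − 2·p_2)/p_1, and x_2* = 2 + 2/3·(…)/p_2.
Discretionary income = 424 − 4·11 − 2·3.5 = 373; x_1* = 4 + 1/3·373/11 = 15.303.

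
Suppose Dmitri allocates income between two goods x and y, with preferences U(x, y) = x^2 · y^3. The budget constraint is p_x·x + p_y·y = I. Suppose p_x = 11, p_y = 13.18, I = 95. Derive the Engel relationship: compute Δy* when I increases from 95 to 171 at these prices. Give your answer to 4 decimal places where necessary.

MU_x/MU_y = (2·y)/(3·x); tangency sets this equal to p_x/p_y.
Rearranging, p_y·y = (3/2)·p_x·x. Substituting into the budget gives p_x·x·(1 + (3/2)) = I.
Demand: x*(p_x,p_y,I) = 0.4·I/p_x and y* = 0.6·I/p_y.
At p_x=11, p_y=13.18, I=95: y* = 0.6·95/13.18 = 4.3247.
At I' = 171: y* = 7.7845. Change: 7.7845 − 4.3247 = 3.4598.

Δy* = 3.4598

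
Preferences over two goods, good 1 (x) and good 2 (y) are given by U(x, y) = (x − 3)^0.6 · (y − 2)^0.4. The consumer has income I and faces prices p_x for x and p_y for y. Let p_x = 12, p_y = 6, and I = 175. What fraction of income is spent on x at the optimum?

Let x' = x−3, y' = y−2. MRS = (3/2)·y'/x' = p_x/p_y.
After buying the subsistence bundle (3, 2), a share 0.6 of the remaining income goes to x: x* = 3 + 0.6·(I − 3p_x − 2p_y)/p_x.
Discretionary income = 175 − 3·12 − 2·6 = 127; x* = 3 + 0.6·127/12 = 9.35; y* = 2 + 0.4·127/6 = 10.4667.
Expenditure on x: 12·9.35 = 112.2; share = 0.6411.

share on x = 0.6411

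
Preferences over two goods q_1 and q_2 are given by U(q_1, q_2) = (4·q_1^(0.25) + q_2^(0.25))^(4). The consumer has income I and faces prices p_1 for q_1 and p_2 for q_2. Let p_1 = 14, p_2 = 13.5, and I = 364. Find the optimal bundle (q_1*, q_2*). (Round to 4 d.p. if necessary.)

q_1* = 22.4252, q_2* = 3.7072

With the ratio pinned down, the budget gives q_1* = I/(p_1 + p_2·(q_2/q_1)) and q_2* = (q_2/q_1)·q_1*.
Numerically q_2/q_1 = 0.165315, so q_1* = 364/(14 + 13.5·0.165315) = 22.4252 and q_2* = 0.165315·22.4252 = 3.7072.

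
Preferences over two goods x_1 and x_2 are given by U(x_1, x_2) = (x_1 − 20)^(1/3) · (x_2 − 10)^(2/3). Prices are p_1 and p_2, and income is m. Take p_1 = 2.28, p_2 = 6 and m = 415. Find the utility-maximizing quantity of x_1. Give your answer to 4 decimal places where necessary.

x_1* = 65.2339

MRS = (1/2)·(x_2−10)/(x_1−20). Tangency with p_1/p_2 gives x_2−10 = 2·(p_1/p_2)·(x_1−20).
After buying the subsistence bundle (20, 10), a share 1/3 of the remaining income goes to x_1: x_1* = 20 + 1/3·(m − 20p_1 − 10p_2)/p_1.
Discretionary income = 415 − 20·2.28 − 10·6 = 309.4; x_1* = 20 + 1/3·309.4/2.28 = 65.2339.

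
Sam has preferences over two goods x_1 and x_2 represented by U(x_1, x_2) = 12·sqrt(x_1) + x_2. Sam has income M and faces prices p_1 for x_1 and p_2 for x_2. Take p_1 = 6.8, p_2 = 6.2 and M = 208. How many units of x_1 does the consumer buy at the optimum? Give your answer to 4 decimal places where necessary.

Thus x_1* = (6·p_2/p_1)² — independent of M — with the rest of income spent on x_2.
Plugging in: x_1* = (6·6.2/6.8)² = 29.9273.

x_1* = 29.9273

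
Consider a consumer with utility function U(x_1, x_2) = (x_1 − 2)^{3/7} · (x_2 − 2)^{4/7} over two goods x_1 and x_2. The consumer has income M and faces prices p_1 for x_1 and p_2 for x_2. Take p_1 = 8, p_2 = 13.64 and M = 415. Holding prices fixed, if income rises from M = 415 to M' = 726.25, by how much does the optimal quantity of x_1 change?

Δx_1* = 16.6741

After buying the subsistence bundle (2, 2), a share 3/7 of the remaining income goes to x_1: x_1* = 2 + 3/7·(M − 2p_1 − 2p_2)/p_1.
Discretionary income = 415 − 2·8 − 2·13.64 = 371.72; x_1* = 2 + 3/7·371.72/8 = 21.9136.
At M' = 726.25: x_1* = 38.5877. Change: 38.5877 − 21.9136 = 16.6741.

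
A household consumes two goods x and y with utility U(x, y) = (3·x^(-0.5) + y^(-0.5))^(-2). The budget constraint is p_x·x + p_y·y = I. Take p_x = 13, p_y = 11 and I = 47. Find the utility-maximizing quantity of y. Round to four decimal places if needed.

y* = 1.3356

From the CES first-order condition, 3·(y/x)^(1.5) = p_x/p_y.
Hence y/x = ((1/3)·p_x/p_y)^(1/(1.5)), i.e. raised to the 2/3 power.
Substitute y = (y/x)·x into the budget: x* = I/(p_x + p_y·(y/x)).
Numerically y/x = 0.537386, so x* = 47/(13 + 11·0.537386) = 2.4853 and y* = 0.537386·2.4853 = 1.3356.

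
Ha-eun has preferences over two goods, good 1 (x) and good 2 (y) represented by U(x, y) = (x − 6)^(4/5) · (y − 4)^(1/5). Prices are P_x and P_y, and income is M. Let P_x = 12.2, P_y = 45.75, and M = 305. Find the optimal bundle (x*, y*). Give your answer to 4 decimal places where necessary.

x* = 9.2, y* = 4.2133

Let x' = x−6, y' = y−4. MRS = 4·y'/x' = P_x/P_y.
Substituting into the budget: x* = 6 + 0.8·(M − 6·P_x − 4·P_y)/P_x, and y* = 4 + 0.2·(…)/P_y.
Discretionary income = 305 − 6·12.2 − 4·45.75 = 48.8; x* = 6 + 0.8·48.8/12.2 = 9.2; y* = 4 + 0.2·48.8/45.75 = 4.2133.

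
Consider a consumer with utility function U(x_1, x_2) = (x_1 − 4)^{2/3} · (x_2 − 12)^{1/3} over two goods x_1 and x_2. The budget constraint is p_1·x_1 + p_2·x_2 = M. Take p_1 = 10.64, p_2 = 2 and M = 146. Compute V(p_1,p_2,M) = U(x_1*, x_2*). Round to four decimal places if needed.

Let x_1' = x_1−4, x_2' = x_2−12. MRS = 2·x_2'/x_1' = p_1/p_2.
Substituting into the budget: x_1* = 4 + 2/3·(M − 4·p_1 − 12·p_2)/p_1, and x_2* = 12 + 1/3·(…)/p_2.
Discretionary income = 146 − 4·10.64 − 12·2 = 79.44; x_1* = 4 + 2/3·79.44/10.64 = 8.9774; x_2* = 12 + 1/3·79.44/2 = 25.24.
Utility at the optimum: U(8.9774, 25.24) = 6.8966.

V = 6.8966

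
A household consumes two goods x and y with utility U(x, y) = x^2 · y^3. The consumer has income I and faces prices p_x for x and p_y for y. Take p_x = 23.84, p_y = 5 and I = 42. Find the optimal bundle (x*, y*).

x* = 0.7047, y* = 5.04

MU_x/MU_y = (2·y)/(3·x); tangency sets this equal to p_x/p_y.
So 2·p_y·y = 3·p_x·x; combined with the budget, a share 0.4 of income goes to x.
Demand: x*(p_x,p_y,I) = 0.4·I/p_x and y* = 0.6·I/p_y.
At p_x=23.84, p_y=5, I=42: x* = 0.4·42/23.84 = 0.7047, y* = 5.04.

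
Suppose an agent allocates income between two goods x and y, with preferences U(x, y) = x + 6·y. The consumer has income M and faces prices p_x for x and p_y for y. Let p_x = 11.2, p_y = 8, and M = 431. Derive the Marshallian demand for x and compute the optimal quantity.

x* = 0

Perfect substitutes: compare marginal utility per dollar. 1/p_x vs 6/p_y → 0.0893 vs 0.75.
y gives more utility per dollar, so spend all income on y: y* = M/p_y, x* = 0.
Numerically: x* = 0, y* = 53.875.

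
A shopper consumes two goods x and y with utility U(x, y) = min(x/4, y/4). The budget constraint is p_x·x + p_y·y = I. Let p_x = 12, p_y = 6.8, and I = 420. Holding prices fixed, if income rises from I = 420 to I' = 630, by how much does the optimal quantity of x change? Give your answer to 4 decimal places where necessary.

Δx* = 11.1702

Demand: x*(p_x,p_y,I) = 4·I/(4·p_x + 4·p_y), y* = 4·I/(4·p_x + 4·p_y).
Here 4·12 + 4·6.8 = 75.2, giving x* = 22.3404.
At I' = 630: x* = 33.5106. Change: 33.5106 − 22.3404 = 11.1702.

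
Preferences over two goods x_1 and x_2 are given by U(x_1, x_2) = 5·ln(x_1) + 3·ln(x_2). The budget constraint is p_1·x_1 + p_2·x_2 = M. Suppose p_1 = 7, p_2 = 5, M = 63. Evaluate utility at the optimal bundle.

V = 13.2947

Tangency: MRS = (5/3)·x_2/x_1 = p_1/p_2.
Rearranging, p_2·x_2 = (3/5)·p_1·x_1. Substituting into the budget gives p_1·x_1·(1 + (3/5)) = M.
Demand: x_1*(p_1,p_2,M) = 0.625·M/p_1 and x_2* = 0.375·M/p_2.
At p_1=7, p_2=5, M=63: x_1* = 0.625·63/7 = 5.625, x_2* = 4.725.
Utility at the optimum: U(5.625, 4.725) = 13.2947.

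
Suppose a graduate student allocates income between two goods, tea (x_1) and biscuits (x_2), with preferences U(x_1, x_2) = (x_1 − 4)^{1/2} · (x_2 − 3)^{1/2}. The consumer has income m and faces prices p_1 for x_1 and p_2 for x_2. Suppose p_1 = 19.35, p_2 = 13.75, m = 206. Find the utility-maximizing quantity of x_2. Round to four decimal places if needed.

x_2* = 6.1764

MRS = (x_2−3)/(x_1−4). Tangency with p_1/p_2 gives x_2−3 = (p_1/p_2)·(x_1−4).
Substituting into the budget: x_1* = 4 + 0.5·(m − 4·p_1 − 3·p_2)/p_1, and x_2* = 3 + 0.5·(…)/p_2.
Discretionary income = 206 − 4·19.35 − 3·13.75 = 87.35; x_2* = 3 + 0.5·87.35/13.75 = 6.1764.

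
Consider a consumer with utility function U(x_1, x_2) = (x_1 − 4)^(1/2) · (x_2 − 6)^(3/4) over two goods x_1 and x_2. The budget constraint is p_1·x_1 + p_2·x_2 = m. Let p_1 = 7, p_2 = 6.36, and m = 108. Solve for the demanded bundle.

x_1* = 6.3909, x_2* = 9.9472

Discretionary income = 108 − 4·7 − 6·6.36 = 41.84; x_1* = 4 + 0.4·41.84/7 = 6.3909; x_2* = 6 + 0.6·41.84/6.36 = 9.9472.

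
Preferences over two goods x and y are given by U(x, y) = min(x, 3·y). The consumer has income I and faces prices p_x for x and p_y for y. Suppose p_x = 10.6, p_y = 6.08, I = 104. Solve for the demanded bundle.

x* = 8.2365, y* = 2.7455

With perfect complements, no substitution: consume in ratio x:y = 3:1.
Budget: p_x·x + p_y·(1/3)·x = I, so (3·p_x + p_y)·x = 3·I.
Demand: x*(p_x,p_y,I) = 3·I/(3·p_x + p_y), y* = I/(3·p_x + p_y).
Here 3·10.6 + 6.08 = 37.88, giving x* = 8.2365 and y* = 2.7455.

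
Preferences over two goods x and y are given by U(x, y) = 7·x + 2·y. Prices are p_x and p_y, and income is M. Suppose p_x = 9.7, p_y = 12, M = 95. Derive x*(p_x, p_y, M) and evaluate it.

Perfect substitutes: compare marginal utility per dollar. 7/p_x vs 2/p_y → 0.7216 vs 0.1667.
x gives more utility per dollar, so spend all income on x: x* = M/p_x, y* = 0.
Numerically: x* = 9.7938, y* = 0.

x* = 9.7938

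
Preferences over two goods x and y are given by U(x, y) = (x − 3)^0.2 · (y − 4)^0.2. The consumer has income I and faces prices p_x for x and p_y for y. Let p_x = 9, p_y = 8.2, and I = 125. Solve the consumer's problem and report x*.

Let x' = x−3, y' = y−4. MRS = y'/x' = p_x/p_y.
After buying the subsistence bundle (3, 4), a share 0.5 of the remaining income goes to x: x* = 3 + 0.5·(I − 3p_x − 4p_y)/p_x.
Discretionary income = 125 − 3·9 − 4·8.2 = 65.2; x* = 3 + 0.5·65.2/9 = 6.6222.

x* = 6.6222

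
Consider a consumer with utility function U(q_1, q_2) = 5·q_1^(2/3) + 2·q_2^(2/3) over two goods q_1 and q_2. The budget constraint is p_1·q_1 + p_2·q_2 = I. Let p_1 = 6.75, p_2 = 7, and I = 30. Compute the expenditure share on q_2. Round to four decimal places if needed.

MU_q_1 ∝ 5·q_1^(-1/3), MU_q_2 ∝ 2·q_2^(-1/3), so MRS = (5/2)·(q_2/q_1)^(1/3) = p_1/p_2.
Solve for the ratio: q_2/q_1 = [(2/5)·p_1/p_2]^(3).
With the ratio pinned down, the budget gives q_1* = I/(p_1 + p_2·(q_2/q_1)) and q_2* = (q_2/q_1)·q_1*.
Numerically q_2/q_1 = 0.057385, so q_1* = 30/(6.75 + 7·0.057385) = 4.1948 and q_2* = 0.057385·4.1948 = 0.2407.
Expenditure on q_2: 7·0.2407 = 1.685; share = 0.0562.

share on q_2 = 0.0562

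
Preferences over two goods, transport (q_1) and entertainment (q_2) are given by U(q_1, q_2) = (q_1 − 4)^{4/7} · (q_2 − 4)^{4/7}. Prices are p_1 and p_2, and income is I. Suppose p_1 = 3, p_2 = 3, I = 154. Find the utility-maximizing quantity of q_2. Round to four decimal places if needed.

This is Cobb-Douglas in (q_1−4, q_2−4): tangency gives 4/7·p_2·(q_2−4) = 4/7·p_1·(q_1−4).
After buying the subsistence bundle (4, 4), a share 0.5 of the remaining income goes to q_1: q_1* = 4 + 0.5·(I − 4p_1 − 4p_2)/p_1.
Discretionary income = 154 − 4·3 − 4·3 = 130; q_2* = 4 + 0.5·130/3 = 25.6667.

q_2* = 25.6667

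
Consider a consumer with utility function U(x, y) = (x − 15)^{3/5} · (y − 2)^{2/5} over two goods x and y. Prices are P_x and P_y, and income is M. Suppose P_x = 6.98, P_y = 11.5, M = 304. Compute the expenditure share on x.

Substituting into the budget: x* = 15 + 0.6·(M − 15·P_x − 2·P_y)/P_x, and y* = 2 + 0.4·(…)/P_y.
Discretionary income = 304 − 15·6.98 − 2·11.5 = 176.3; x* = 15 + 0.6·176.3/6.98 = 30.1547; y* = 2 + 0.4·176.3/11.5 = 8.1322.
Expenditure on x: 6.98·30.1547 = 210.48; share = 0.6924.

share on x = 0.6924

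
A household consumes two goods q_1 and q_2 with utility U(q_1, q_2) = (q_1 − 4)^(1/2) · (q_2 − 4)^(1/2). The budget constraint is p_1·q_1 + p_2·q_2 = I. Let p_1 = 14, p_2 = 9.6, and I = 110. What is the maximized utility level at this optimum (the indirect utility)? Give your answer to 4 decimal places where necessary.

V = 0.6728

Let q_1' = q_1−4, q_2' = q_2−4. MRS = q_2'/q_1' = p_1/p_2.
After buying the subsistence bundle (4, 4), a share 0.5 of the remaining income goes to q_1: q_1* = 4 + 0.5·(I − 4p_1 − 4p_2)/p_1.
Discretionary income = 110 − 4·14 − 4·9.6 = 15.6; q_1* = 4 + 0.5·15.6/14 = 4.5571; q_2* = 4 + 0.5·15.6/9.6 = 4.8125.
Utility at the optimum: U(4.5571, 4.8125) = 0.6728.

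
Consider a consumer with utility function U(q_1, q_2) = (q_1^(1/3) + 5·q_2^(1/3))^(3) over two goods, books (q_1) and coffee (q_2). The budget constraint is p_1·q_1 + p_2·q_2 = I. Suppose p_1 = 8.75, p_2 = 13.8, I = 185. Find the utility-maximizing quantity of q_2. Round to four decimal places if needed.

q_2* = 12.052

With the ratio pinned down, the budget gives q_1* = I/(p_1 + p_2·(q_2/q_1)) and q_2* = (q_2/q_1)·q_1*.
Numerically q_2/q_1 = 5.644799, so q_1* = 185/(8.75 + 13.8·5.644799) = 2.1351 and q_2* = 5.644799·2.1351 = 12.052.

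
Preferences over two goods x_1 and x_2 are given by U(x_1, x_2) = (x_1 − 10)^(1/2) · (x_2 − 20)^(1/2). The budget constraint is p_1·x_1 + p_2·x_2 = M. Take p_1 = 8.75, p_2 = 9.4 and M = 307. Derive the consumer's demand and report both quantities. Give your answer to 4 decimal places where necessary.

Let x_1' = x_1−10, x_2' = x_2−20. MRS = x_2'/x_1' = p_1/p_2.
Substituting into the budget: x_1* = 10 + 0.5·(M − 10·p_1 − 20·p_2)/p_1, and x_2* = 20 + 0.5·(…)/p_2.
Discretionary income = 307 − 10·8.75 − 20·9.4 = 31.5; x_1* = 10 + 0.5·31.5/8.75 = 11.8; x_2* = 20 + 0.5·31.5/9.4 = 21.6755.

x_1* = 11.8, x_2* = 21.6755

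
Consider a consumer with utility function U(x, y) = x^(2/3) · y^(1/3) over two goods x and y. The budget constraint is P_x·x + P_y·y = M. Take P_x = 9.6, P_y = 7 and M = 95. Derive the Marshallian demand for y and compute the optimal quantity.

y* = 4.5238

The MRS is 2·y/x. Set MRS = P_x/P_y.
So 2/3·P_y·y = 1/3·P_x·x; combined with the budget, a share 2/3 of income goes to x.
Demand: x*(P_x,P_y,M) = 2/3·M/P_x and y* = 1/3·M/P_y.
At P_x=9.6, P_y=7, M=95: y* = 1/3·95/7 = 4.5238.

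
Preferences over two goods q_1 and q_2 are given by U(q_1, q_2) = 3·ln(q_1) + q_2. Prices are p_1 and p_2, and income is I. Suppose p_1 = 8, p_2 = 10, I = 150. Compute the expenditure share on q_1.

share on q_1 = 0.2

So q_1*(p_1,p_2) = 3·p_2/p_1, independent of income; and q_2* = (I − 3·p_2)/p_2.
At the given prices: q_1* = 3·10/8 = 3.75, and q_2* = 12.
Expenditure on q_1: 8·3.75 = 30; share = 0.2.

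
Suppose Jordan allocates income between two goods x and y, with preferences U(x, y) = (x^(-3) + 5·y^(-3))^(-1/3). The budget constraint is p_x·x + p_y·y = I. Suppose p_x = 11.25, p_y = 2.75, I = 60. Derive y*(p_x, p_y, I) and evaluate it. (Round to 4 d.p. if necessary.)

y* = 7.4627

MRS = MU_x/MU_y = (1/5)·(y/x)^(4). Set equal to p_x/p_y.
Hence y/x = (5·p_x/p_y)^(1/(4)), i.e. raised to the 0.25 power.
Substitute y = (y/x)·x into the budget: x* = I/(p_x + p_y·(y/x)).
Numerically y/x = 2.126657, so x* = 60/(11.25 + 2.75·2.126657) = 3.5091 and y* = 2.126657·3.5091 = 7.4627.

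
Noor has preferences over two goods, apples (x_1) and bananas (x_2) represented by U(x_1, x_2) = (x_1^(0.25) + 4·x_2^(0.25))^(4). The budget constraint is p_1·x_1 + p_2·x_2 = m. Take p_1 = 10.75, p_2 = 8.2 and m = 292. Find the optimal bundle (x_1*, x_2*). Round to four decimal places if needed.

MU_x_1 ∝ x_1^(-0.75), MU_x_2 ∝ 4·x_2^(-0.75), so MRS = (1/4)·(x_2/x_1)^(0.75) = p_1/p_2.
Hence x_2/x_1 = (4·p_1/p_2)^(1/(0.75)), i.e. raised to the 4/3 power.
Substitute x_2 = (x_2/x_1)·x_1 into the budget: x_1* = m/(p_1 + p_2·(x_2/x_1)).
Numerically x_2/x_1 = 9.110442, so x_1* = 292/(10.75 + 8.2·9.110442) = 3.417 and x_2* = 9.110442·3.417 = 31.1302.

x_1* = 3.417, x_2* = 31.1302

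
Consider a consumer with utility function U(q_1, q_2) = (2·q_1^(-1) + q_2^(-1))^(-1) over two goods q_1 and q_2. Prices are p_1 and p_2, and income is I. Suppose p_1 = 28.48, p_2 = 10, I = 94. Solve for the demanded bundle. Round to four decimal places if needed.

MRS = MU_q_1/MU_q_2 = 2·(q_2/q_1)^(2). Set equal to p_1/p_2.
Hence q_2/q_1 = ((1/2)·p_1/p_2)^(1/(2)), i.e. raised to the 0.5 power.
With the ratio pinned down, the budget gives q_1* = I/(p_1 + p_2·(q_2/q_1)) and q_2* = (q_2/q_1)·q_1*.
Numerically q_2/q_1 = 1.193315, so q_1* = 94/(28.48 + 10·1.193315) = 2.326 and q_2* = 1.193315·2.326 = 2.7756.

q_1* = 2.326, q_2* = 2.7756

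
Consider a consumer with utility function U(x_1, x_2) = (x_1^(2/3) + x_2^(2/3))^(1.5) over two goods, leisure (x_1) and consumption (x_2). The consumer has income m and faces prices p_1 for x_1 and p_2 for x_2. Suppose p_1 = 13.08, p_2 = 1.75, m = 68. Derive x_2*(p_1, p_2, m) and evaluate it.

MU_x_1 ∝ x_1^(-1/3), MU_x_2 ∝ x_2^(-1/3), so MRS = (x_2/x_1)^(1/3) = p_1/p_2.
Hence x_2/x_1 = (p_1/p_2)^(1/(1/3)), i.e. raised to the 3 power.
With the ratio pinned down, the budget gives x_1* = m/(p_1 + p_2·(x_2/x_1)) and x_2* = (x_2/x_1)·x_1*.
Numerically x_2/x_1 = 417.550575, so x_1* = 68/(13.08 + 1.75·417.550575) = 0.0914 and x_2* = 417.550575·0.0914 = 38.1738.

x_2* = 38.1738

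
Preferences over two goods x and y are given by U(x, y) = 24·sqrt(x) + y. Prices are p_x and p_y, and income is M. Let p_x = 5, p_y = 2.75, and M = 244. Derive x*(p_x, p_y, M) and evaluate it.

MU_x = 12/√x, MU_y = 1. Tangency: 12/√x = p_x/p_y.
Solve: √x = 12·p_y/p_x, so x*(p_x,p_y) = (12·p_y/p_x)², and y* = (M − p_x·x*)/p_y.
Plugging in: x* = (12·2.75/5)² = 43.56.

x* = 43.56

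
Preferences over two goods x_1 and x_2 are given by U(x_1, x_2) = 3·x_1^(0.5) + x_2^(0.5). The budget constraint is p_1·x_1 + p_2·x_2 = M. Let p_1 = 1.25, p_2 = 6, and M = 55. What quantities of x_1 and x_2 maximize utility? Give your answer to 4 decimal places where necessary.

From the CES first-order condition, 3·(x_2/x_1)^(0.5) = p_1/p_2.
Solve for the ratio: x_2/x_1 = [(1/3)·p_1/p_2]^(2).
Substitute x_2 = (x_2/x_1)·x_1 into the budget: x_1* = M/(p_1 + p_2·(x_2/x_1)).
Numerically x_2/x_1 = 0.004823, so x_1* = 55/(1.25 + 6·0.004823) = 43.0045 and x_2* = 0.004823·43.0045 = 0.2074.

x_1* = 43.0045, x_2* = 0.2074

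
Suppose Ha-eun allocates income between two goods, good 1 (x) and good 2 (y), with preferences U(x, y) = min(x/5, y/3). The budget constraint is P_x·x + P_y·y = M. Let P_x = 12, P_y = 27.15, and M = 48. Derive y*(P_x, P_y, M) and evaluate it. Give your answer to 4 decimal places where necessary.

Demand: x*(P_x,P_y,M) = 5·M/(5·P_x + 3·P_y), y* = 3·M/(5·P_x + 3·P_y).
Here 5·12 + 3·27.15 = 141.45, giving y* = 1.018.

y* = 1.018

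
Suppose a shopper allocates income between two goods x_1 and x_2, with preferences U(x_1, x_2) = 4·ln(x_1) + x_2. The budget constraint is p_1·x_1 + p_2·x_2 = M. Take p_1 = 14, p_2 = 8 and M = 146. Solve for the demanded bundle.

So x_1*(p_1,p_2) = 4·p_2/p_1, independent of income; and x_2* = (M − 4·p_2)/p_2.
At the given prices: x_1* = 4·8/14 = 2.2857, and x_2* = 14.25.

x_1* = 2.2857, x_2* = 14.25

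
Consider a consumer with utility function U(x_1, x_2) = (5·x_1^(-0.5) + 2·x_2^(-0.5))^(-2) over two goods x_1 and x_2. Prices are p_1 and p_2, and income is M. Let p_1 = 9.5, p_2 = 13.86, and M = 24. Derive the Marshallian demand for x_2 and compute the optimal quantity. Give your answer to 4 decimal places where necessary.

x_2* = 0.6599

MU_x_1 ∝ 5·x_1^(-1.5), MU_x_2 ∝ 2·x_2^(-1.5), so MRS = (5/2)·(x_2/x_1)^(1.5) = p_1/p_2.
Solve for the ratio: x_2/x_1 = [(2/5)·p_1/p_2]^(2/3).
With the ratio pinned down, the budget gives x_1* = M/(p_1 + p_2·(x_2/x_1)) and x_2* = (x_2/x_1)·x_1*.
Numerically x_2/x_1 = 0.422033, so x_1* = 24/(9.5 + 13.86·0.422033) = 1.5636 and x_2* = 0.422033·1.5636 = 0.6599.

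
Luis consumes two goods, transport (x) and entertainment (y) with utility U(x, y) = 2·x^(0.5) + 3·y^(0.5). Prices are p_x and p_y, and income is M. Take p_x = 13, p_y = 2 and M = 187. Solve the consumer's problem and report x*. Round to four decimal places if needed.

Substitute y = (y/x)·x into the budget: x* = M/(p_x + p_y·(y/x)).
Numerically y/x = 95.0625, so x* = 187/(13 + 2·95.0625) = 0.9206.

x* = 0.9206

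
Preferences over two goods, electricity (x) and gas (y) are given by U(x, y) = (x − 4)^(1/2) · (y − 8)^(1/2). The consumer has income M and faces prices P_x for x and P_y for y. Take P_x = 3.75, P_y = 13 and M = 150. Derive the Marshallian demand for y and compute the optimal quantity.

Discretionary income = 150 − 4·3.75 − 8·13 = 31; y* = 8 + 0.5·31/13 = 9.1923.

y* = 9.1923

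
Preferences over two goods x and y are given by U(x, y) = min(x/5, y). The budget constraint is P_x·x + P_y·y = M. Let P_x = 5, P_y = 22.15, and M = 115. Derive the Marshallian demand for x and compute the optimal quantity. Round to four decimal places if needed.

With perfect complements, no substitution: consume in ratio x:y = 5:1.
Budget: P_x·x + P_y·(1/5)·x = M, so (5·P_x + P_y)·x = 5·M.
Demand: x*(P_x,P_y,M) = 5·M/(5·P_x + P_y), y* = M/(5·P_x + P_y).
Here 5·5 + 22.15 = 47.15, giving x* = 12.1951.

x* = 12.1951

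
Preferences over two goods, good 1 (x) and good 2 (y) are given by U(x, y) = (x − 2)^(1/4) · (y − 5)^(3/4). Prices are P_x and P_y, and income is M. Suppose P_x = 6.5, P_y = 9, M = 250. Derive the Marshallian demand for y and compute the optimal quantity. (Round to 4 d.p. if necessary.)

Substituting into the budget: x* = 2 + 0.25·(M − 2·P_x − 5·P_y)/P_x, and y* = 5 + 0.75·(…)/P_y.
Discretionary income = 250 − 2·6.5 − 5·9 = 192; y* = 5 + 0.75·192/9 = 21.

y* = 21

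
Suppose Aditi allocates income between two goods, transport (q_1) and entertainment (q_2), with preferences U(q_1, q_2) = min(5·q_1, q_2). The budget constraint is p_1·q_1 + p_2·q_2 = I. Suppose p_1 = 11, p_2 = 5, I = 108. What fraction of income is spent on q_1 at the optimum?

share on q_1 = 0.3056

Demand: q_1*(p_1,p_2,I) = I/(p_1 + 5·p_2), q_2* = 5·I/(p_1 + 5·p_2).
Here 11 + 5·5 = 36, giving q_1* = 3 and q_2* = 15.
Expenditure on q_1: 11·3 = 33; share = 0.3056.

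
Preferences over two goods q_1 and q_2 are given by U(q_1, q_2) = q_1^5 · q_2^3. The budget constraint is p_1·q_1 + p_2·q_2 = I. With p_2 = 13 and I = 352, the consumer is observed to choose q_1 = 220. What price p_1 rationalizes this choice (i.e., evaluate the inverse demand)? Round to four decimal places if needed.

MU_q_1/MU_q_2 = (5·q_2)/(3·q_1); tangency sets this equal to p_1/p_2.
So 5·p_2·q_2 = 3·p_1·q_1; combined with the budget, a share 0.625 of income goes to q_1.
Demand: q_1*(p_1,p_2,I) = 0.625·I/p_1 and q_2* = 0.375·I/p_2.
Set q_1* = 220 in the demand function and solve for p_1: p_1 = 1.

p_1 = 1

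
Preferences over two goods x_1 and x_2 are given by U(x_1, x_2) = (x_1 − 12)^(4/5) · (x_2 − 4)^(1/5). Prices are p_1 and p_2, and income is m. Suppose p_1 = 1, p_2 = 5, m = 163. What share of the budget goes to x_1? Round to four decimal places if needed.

This is Cobb-Douglas in (x_1−12, x_2−4): tangency gives 0.8·p_2·(x_2−4) = 0.2·p_1·(x_1−12).
Substituting into the budget: x_1* = 12 + 0.8·(m − 12·p_1 − 4·p_2)/p_1, and x_2* = 4 + 0.2·(…)/p_2.
Discretionary income = 163 − 12·1 − 4·5 = 131; x_1* = 12 + 0.8·131/1 = 116.8; x_2* = 4 + 0.2·131/5 = 9.24.
Expenditure on x_1: 1·116.8 = 116.8; share = 0.7166.

share on x_1 = 0.7166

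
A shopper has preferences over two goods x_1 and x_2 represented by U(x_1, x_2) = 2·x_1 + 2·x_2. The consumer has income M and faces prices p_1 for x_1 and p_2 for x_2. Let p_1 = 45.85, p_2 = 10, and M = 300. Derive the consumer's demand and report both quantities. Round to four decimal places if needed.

Perfect substitutes: compare marginal utility per dollar. 2/p_1 vs 2/p_2 → 0.0436 vs 0.2.
x_2 gives more utility per dollar, so spend all income on x_2: x_2* = M/p_2, x_1* = 0.
Numerically: x_1* = 0, x_2* = 30.

x_1* = 0, x_2* = 30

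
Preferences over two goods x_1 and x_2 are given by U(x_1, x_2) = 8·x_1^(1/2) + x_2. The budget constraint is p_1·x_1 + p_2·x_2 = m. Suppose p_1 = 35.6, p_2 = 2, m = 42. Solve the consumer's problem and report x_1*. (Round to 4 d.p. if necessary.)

Thus x_1* = (4·p_2/p_1)² — independent of m — with the rest of income spent on x_2.
Plugging in: x_1* = (4·2/35.6)² = 0.0505.

x_1* = 0.0505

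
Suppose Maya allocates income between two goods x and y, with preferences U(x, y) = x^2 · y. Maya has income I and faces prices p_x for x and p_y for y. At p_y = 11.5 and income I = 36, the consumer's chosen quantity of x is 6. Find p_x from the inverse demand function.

MU_x/MU_y = (2·y)/(x); tangency sets this equal to p_x/p_y.
So 2·p_y·y = p_x·x; combined with the budget, a share 2/3 of income goes to x.
Demand: x*(p_x,p_y,I) = 2/3·I/p_x and y* = 1/3·I/p_y.
Set x* = 6 in the demand function and solve for p_x: p_x = 4.

p_x = 4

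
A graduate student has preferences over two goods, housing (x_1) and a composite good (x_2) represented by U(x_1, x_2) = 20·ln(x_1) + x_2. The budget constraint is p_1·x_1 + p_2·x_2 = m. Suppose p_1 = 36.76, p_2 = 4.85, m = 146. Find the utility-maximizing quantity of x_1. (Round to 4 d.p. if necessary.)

x_1* = 2.6387

Set MRS = p_1/p_2: (20/x_1)/1 = p_1/p_2.
So x_1*(p_1,p_2) = 20·p_2/p_1, independent of income; and x_2* = (m − 20·p_2)/p_2.
At the given prices: x_1* = 20·4.85/36.76 = 2.6387.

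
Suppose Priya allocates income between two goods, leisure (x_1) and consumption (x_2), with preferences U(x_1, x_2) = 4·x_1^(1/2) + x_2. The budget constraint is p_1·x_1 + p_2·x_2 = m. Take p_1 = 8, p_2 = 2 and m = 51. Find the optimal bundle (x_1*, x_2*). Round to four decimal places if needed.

x_1* = 0.25, x_2* = 24.5

Set MRS = p_1/p_2: 2·x_1^(−1/2) = p_1/p_2.
Thus x_1* = (2·p_2/p_1)² — independent of m — with the rest of income spent on x_2.
Plugging in: x_1* = (2·2/8)² = 0.25, x_2* = 24.5.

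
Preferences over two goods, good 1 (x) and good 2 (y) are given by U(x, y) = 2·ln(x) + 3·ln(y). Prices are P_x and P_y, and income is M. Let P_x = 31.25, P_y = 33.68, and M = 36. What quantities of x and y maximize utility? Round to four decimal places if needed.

Tangency: MRS = (2/3)·y/x = P_x/P_y.
So 2·P_y·y = 3·P_x·x; combined with the budget, a share 0.4 of income goes to x.
Demand: x*(P_x,P_y,M) = 0.4·M/P_x and y* = 0.6·M/P_y.
At P_x=31.25, P_y=33.68, M=36: x* = 0.4·36/31.25 = 0.4608, y* = 0.6413.

x* = 0.4608, y* = 0.6413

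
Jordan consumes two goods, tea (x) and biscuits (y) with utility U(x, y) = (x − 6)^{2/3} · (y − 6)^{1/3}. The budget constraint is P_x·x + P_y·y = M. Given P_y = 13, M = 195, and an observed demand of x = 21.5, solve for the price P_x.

This is Cobb-Douglas in (x−6, y−6): tangency gives 2/3·P_y·(y−6) = 1/3·P_x·(x−6).
Substituting into the budget: x* = 6 + 2/3·(M − 6·P_x − 6·P_y)/P_x, and y* = 6 + 1/3·(…)/P_y.
Set x* = 21.5 in the demand function and solve for P_x: P_x = 4.

P_x = 4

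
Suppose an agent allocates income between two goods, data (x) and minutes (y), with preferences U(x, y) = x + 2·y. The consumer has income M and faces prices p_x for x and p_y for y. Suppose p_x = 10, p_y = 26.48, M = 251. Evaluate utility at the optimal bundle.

Numerically: x* = 25.1, y* = 0.
Utility at the optimum: U(25.1, 0) = 25.1.

V = 25.1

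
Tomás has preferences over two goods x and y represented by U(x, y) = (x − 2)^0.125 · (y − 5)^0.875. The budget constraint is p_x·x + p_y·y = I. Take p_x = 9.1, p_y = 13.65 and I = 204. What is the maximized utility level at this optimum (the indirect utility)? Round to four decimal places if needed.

MRS = (1/7)·(y−5)/(x−2). Tangency with p_x/p_y gives y−5 = 7·(p_x/p_y)·(x−2).
After buying the subsistence bundle (2, 5), a share 0.125 of the remaining income goes to x: x* = 2 + 0.125·(I − 2p_x − 5p_y)/p_x.
Discretionary income = 204 − 2·9.1 − 5·13.65 = 117.55; x* = 2 + 0.125·117.55/9.1 = 3.6147; y* = 5 + 0.875·117.55/13.65 = 12.5353.
Utility at the optimum: U(3.6147, 12.5353) = 6.2154.

V = 6.2154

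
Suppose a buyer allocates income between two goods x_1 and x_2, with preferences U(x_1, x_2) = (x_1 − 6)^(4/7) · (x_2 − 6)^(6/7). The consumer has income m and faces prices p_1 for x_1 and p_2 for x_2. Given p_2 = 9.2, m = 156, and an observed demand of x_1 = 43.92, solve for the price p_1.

p_1 = 1

MRS = (2/3)·(x_2−6)/(x_1−6). Tangency with p_1/p_2 gives x_2−6 = (3/2)·(p_1/p_2)·(x_1−6).
Substituting into the budget: x_1* = 6 + 0.4·(m − 6·p_1 − 6·p_2)/p_1, and x_2* = 6 + 0.6·(…)/p_2.
Set x_1* = 43.92 in the demand function and solve for p_1: p_1 = 1.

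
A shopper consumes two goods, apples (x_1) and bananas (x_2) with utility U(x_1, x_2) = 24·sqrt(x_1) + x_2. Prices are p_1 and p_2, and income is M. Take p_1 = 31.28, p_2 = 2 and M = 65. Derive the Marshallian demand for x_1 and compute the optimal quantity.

x_1* = 0.5887

Solve: √x_1 = 12·p_2/p_1, so x_1*(p_1,p_2) = (12·p_2/p_1)², and x_2* = (M − p_1·x_1*)/p_2.
Plugging in: x_1* = (12·2/31.28)² = 0.5887.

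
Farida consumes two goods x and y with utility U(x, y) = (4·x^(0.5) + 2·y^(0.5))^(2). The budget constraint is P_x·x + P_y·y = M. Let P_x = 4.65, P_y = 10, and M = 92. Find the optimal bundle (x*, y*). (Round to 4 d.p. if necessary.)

Numerically y/x = 0.054056, so x* = 92/(4.65 + 10·0.054056) = 17.7245 and y* = 0.054056·17.7245 = 0.9581.

x* = 17.7245, y* = 0.9581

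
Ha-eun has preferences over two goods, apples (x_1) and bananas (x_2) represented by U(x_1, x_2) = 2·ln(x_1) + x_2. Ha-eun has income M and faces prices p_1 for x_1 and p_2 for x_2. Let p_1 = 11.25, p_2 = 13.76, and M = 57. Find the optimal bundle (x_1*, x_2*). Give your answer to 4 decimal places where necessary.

x_1* = 2.4462, x_2* = 2.1424

MU_x_1 = 2/x_1, MU_x_2 = 1. Tangency: 2/x_1 = p_1/p_2.
So x_1*(p_1,p_2) = 2·p_2/p_1, independent of income; and x_2* = (M − 2·p_2)/p_2.
At the given prices: x_1* = 2·13.76/11.25 = 2.4462, and x_2* = 2.1424.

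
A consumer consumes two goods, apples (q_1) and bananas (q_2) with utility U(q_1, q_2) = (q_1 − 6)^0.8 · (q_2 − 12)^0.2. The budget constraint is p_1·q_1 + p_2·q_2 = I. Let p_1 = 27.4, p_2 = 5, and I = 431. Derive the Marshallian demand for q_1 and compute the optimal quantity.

MRS = 4·(q_2−12)/(q_1−6). Tangency with p_1/p_2 gives q_2−12 = (1/4)·(p_1/p_2)·(q_1−6).
Substituting into the budget: q_1* = 6 + 0.8·(I − 6·p_1 − 12·p_2)/p_1, and q_2* = 12 + 0.2·(…)/p_2.
Discretionary income = 431 − 6·27.4 − 12·5 = 206.6; q_1* = 6 + 0.8·206.6/27.4 = 12.0321.

q_1* = 12.0321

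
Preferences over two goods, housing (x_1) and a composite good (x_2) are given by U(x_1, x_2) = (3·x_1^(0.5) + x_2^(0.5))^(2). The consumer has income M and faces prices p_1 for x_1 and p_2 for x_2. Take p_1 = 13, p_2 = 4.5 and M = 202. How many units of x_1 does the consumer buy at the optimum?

Numerically x_2/x_1 = 0.927298, so x_1* = 202/(13 + 4.5·0.927298) = 11.7628.

x_1* = 11.7628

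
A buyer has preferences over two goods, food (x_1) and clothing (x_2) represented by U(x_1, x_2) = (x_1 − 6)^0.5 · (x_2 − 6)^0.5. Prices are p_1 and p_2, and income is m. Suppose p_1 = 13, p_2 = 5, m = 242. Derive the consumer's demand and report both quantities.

x_1* = 11.1538, x_2* = 19.4

MRS = (x_2−6)/(x_1−6). Tangency with p_1/p_2 gives x_2−6 = (p_1/p_2)·(x_1−6).
Substituting into the budget: x_1* = 6 + 0.5·(m − 6·p_1 − 6·p_2)/p_1, and x_2* = 6 + 0.5·(…)/p_2.
Discretionary income = 242 − 6·13 − 6·5 = 134; x_1* = 6 + 0.5·134/13 = 11.1538; x_2* = 6 + 0.5·134/5 = 19.4.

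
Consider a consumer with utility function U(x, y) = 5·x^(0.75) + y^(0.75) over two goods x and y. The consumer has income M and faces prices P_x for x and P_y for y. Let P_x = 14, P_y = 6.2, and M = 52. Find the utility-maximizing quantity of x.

x* = 3.6471

MU_x ∝ 5·x^(-0.25), MU_y ∝ y^(-0.25), so MRS = 5·(y/x)^(0.25) = P_x/P_y.
Hence y/x = ((1/5)·P_x/P_y)^(1/(0.25)), i.e. raised to the 4 power.
Substitute y = (y/x)·x into the budget: x* = M/(P_x + P_y·(y/x)).
Numerically y/x = 0.041597, so x* = 52/(14 + 6.2·0.041597) = 3.6471.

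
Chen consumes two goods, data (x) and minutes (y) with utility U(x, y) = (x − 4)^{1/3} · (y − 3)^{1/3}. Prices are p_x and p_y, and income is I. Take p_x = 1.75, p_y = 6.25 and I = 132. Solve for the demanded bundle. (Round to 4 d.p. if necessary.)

x* = 34.3571, y* = 11.5

Let x' = x−4, y' = y−3. MRS = y'/x' = p_x/p_y.
After buying the subsistence bundle (4, 3), a share 0.5 of the remaining income goes to x: x* = 4 + 0.5·(I − 4p_x − 3p_y)/p_x.
Discretionary income = 132 − 4·1.75 − 3·6.25 = 106.25; x* = 4 + 0.5·106.25/1.75 = 34.3571; y* = 3 + 0.5·106.25/6.25 = 11.5.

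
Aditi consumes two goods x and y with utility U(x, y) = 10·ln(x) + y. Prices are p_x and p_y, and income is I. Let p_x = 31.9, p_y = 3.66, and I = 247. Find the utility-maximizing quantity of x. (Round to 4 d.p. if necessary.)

x* = 1.1473

Set MRS = p_x/p_y: (10/x)/1 = p_x/p_y.
So x*(p_x,p_y) = 10·p_y/p_x, independent of income; and y* = (I − 10·p_y)/p_y.
At the given prices: x* = 10·3.66/31.9 = 1.1473.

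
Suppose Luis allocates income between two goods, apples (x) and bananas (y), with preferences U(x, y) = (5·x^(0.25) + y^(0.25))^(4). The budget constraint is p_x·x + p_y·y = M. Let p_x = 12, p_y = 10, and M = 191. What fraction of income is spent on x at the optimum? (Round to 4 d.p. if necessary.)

share on x = 0.8895

From the CES first-order condition, 5·(y/x)^(0.75) = p_x/p_y.
Hence y/x = ((1/5)·p_x/p_y)^(1/(0.75)), i.e. raised to the 4/3 power.
Substitute y = (y/x)·x into the budget: x* = M/(p_x + p_y·(y/x)).
Numerically y/x = 0.149147, so x* = 191/(12 + 10·0.149147) = 14.1571 and y* = 0.149147·14.1571 = 2.1115.
Expenditure on x: 12·14.1571 = 169.8851; share = 0.8895.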